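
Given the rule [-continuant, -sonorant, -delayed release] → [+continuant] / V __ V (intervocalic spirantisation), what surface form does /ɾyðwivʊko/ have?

/k/ satisfies [-continuant, -sonorant, -delayed release] and sits in V __ V. The [+continuant] counterpart of the voiceless velar stop is /x/. Other segments in /ɾyðwivʊko/ either fail the structural description or are not in the environment, so the surface form is [ɾyðwivʊxo].

[ɾyðwivʊxo]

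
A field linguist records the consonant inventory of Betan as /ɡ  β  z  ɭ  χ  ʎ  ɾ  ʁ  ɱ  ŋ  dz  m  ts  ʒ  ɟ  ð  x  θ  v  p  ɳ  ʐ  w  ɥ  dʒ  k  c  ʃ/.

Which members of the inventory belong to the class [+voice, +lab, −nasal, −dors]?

Eliminate segments failing any feature: /ɡ, z, ɭ, ʎ, ɾ, ʁ, ŋ, dz, ʒ, ɟ, ð, ɳ, ʐ, dʒ/ are [−labial]; /χ, ts, x, θ, p, k, c, ʃ/ are [−voice]; /ɱ, m/ are [+nasal]; /w, ɥ/ are [+dorsal]. The remaining /β, v/ satisfy [+voice], [+labial], [−nasal], [−dorsal].

β, v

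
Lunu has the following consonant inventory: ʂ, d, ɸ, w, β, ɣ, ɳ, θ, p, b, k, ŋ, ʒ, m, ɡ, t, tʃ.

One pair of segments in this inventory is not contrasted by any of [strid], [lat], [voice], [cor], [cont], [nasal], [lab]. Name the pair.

On the given features, /β/ and /w/ have an identical profile: [−strident], [−lateral], [+voice], [−coronal], [+continuant], [−nasal], [+labial]. No other two segments in the inventory coincide on all 7 features. (They do differ in [sonorant], [round] and [dorsal], which are not among the given features.)

β, w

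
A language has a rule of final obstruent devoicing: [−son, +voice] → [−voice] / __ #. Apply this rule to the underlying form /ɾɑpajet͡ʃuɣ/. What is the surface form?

Only the final segment /ɣ/ is both word-final and matches the structural description. It is a voiced velar fricative, so [−son, +voice] holds; changing it to [−voice] with all other features held fixed yields /x/ (voiceless velar fricative). No other segment meets both the structural description and the environment, so the output is [ɾɑpajet͡ʃux].

[ɾɑpajet͡ʃux]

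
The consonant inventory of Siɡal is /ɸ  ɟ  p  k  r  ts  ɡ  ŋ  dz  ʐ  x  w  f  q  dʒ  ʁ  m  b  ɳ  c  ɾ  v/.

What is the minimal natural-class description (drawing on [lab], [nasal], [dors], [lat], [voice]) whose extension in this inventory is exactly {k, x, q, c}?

[−voice, +dors]

The class [−voice], [+dorsal] has exactly /k, x, q, c/ as its extension in this inventory. No smaller conjunction from the listed features achieves this: [+dorsal] alone would also admit /ɟ, ɡ, ŋ, w, …/; [−voice] alone would also admit /ɸ, p, ts, f/; and checking the remaining single features turns up none with this extension.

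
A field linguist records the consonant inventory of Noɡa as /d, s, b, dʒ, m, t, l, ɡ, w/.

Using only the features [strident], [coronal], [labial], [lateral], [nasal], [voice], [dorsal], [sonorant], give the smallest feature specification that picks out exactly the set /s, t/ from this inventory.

[-voice]

Every target segment is [-voice] and no other inventory member is, so one feature is enough.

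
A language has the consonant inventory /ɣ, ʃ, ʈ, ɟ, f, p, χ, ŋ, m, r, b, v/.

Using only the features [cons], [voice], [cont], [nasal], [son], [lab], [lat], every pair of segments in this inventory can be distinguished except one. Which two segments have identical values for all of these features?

χ, ʃ

Both /χ/ and /ʃ/ are [+consonantal], [−voice], [+continuant], [−nasal], [−sonorant], [−labial], [−lateral]. Since the list omits [coronal] and [dorsal] — which do distinguish the voiceless uvular fricative from the voiceless postalveolar fricative — this pair collapses; all other pairs remain distinct.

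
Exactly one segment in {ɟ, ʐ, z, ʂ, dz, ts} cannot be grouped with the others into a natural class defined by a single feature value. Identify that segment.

ɟ

The remaining segments after removing /ɟ/ share [+strident]; /ɟ/ (voiced palatal stop) is [−strident]. For every other candidate removal, the leftover set fails to share any single feature value that the removed segment lacks.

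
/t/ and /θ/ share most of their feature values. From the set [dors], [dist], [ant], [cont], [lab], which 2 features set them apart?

[continuant], [distributed]

/t/ is the voiceless alveolar stop and /θ/ is the voiceless dental fricative. Both are [-dorsal], [+anterior], [-labial]. /t/ is [-continuant] while /θ/ is [+continuant]; /t/ is [-distributed] while /θ/ is [+distributed], so the distinguishing features are [continuant], [distributed].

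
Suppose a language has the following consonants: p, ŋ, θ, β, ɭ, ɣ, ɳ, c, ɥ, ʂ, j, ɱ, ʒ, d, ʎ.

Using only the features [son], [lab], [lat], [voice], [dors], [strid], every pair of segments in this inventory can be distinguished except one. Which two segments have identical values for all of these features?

ŋ, j

Both /ŋ/ and /j/ are [+sonorant], [-labial], [-lateral], [+voice], [+dorsal], [-strident]. Since the list omits [nasal], [continuant] and [back] — which do distinguish the velar nasal from the palatal glide — this pair collapses; all other pairs remain distinct.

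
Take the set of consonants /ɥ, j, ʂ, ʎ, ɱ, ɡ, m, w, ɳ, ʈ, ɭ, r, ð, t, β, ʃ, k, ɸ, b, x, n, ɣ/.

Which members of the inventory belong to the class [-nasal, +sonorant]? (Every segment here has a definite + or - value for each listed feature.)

ɥ, j, ʎ, w, ɭ, r

Checking each segment against [-nasal], [+sonorant]: /ɥ/ (labial-palatal glide), /j/ (palatal glide), /ʎ/ (palatal lateral approximant), /w/ (labial-velar glide), /ɭ/ (retroflex lateral approximant), /r/ (alveolar trill) satisfy every feature; every other segment in the inventory fails at least one.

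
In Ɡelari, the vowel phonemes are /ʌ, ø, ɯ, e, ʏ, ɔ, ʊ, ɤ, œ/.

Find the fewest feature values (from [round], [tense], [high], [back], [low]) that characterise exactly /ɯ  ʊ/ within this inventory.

The class [+high], [+back] has exactly /ɯ, ʊ/ as its extension in this inventory. No smaller conjunction from the listed features achieves this: [+back] alone would also admit /ʌ, ɔ, ɤ/; [+high] alone would also admit /ʏ/; and checking the remaining single features turns up none with this extension.

[+high, +back]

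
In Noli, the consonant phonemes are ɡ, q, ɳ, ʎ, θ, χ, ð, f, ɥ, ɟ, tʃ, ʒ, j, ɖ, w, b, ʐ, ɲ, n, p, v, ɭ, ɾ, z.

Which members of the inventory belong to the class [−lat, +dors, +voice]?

ɡ, ɥ, ɟ, j, w, ɲ

First, the [−lateral] segments are /ɡ, q, ɳ, θ, χ, ð, f, ɥ, ɟ, tʃ, ʒ, j, ɖ, w, b, ʐ, ɲ, n, p, v, ɾ, z/.
Among these, [+dorsal] gives /ɡ, q, χ, ɥ, ɟ, j, w, ɲ/.
Within that set, [+voice] leaves /ɡ, ɥ, ɟ, j, w, ɲ/.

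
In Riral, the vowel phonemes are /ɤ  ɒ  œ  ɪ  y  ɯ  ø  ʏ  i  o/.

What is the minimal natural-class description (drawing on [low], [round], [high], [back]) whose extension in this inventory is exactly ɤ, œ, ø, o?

[−high, −low]

/ɤ, œ, ø, o/ are all [−high], [−low], and no other segment in the inventory matches both values. Dropping any one of them over-generates: [−low] alone would also admit /ɪ, y, ɯ, ʏ, …/; [−high] alone would also admit /ɒ/. No other single listed feature picks out exactly this set either, so fewer than two features will not do.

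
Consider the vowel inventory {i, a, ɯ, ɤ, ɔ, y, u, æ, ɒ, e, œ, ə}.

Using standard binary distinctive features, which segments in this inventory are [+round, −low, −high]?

First, the [+round] segments are /ɔ, y, u, ɒ, œ/.
Among these, [−low] gives /ɔ, y, u, œ/.
Within that set, [−high] leaves /ɔ, œ/.

ɔ, œ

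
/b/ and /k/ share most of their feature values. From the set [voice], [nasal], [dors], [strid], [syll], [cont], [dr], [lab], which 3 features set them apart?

/b/ is the voiced bilabial stop and /k/ is the voiceless velar stop. Both are [−nasal], [−strident], [−syllabic], [−continuant], [−delayed release]. /b/ is [+voice] while /k/ is [−voice]; /b/ is [+labial] while /k/ is [−labial]; /b/ is [−dorsal] while /k/ is [+dorsal], so the distinguishing features are [voice], [labial], [dorsal].

[voice], [labial], [dorsal]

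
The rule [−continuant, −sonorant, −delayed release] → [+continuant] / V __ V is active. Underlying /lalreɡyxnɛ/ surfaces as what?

Only /ɡ/ occurs between two vowels (/e/ __ /y/) and matches the structural description. It is a voiced velar stop, so [−continuant, −sonorant, −delayed release] holds; changing it to [+continuant] with all other features held fixed yields /ɣ/ (voiced velar fricative). No other segment meets both the structural description and the environment, so the output is [lalreɣyxnɛ].

[lalreɣyxnɛ]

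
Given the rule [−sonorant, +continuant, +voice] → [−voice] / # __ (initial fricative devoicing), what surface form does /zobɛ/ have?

The only segment in the rule's environment that also matches [−sonorant, +continuant, +voice] is /z/. Applying [−voice] turns the voiced alveolar fricative into /s/ (voiceless alveolar fricative), giving [sobɛ].

[sobɛ]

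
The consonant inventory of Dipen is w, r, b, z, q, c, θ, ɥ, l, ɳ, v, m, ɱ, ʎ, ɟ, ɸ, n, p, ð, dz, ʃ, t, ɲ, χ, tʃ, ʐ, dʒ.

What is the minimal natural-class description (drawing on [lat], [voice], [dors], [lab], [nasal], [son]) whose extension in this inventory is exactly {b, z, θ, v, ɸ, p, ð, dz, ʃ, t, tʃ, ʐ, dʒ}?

Every target segment is [−sonorant], [−dorsal]; each remaining inventory member fails at least one of these. Each conjunct is needed — [−dorsal] alone would also admit /r, l, ɳ, m, …/; [−sonorant] alone would also admit /q, c, ɟ, χ/ — and no other single listed feature has exactly this extension, so two is the minimum.

[−son, −dors]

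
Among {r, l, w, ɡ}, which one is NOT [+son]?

/ɡ/ is the voiced velar stop, which is [−sonorant]; the rest — /w, r, l/ — are [+sonorant].

ɡ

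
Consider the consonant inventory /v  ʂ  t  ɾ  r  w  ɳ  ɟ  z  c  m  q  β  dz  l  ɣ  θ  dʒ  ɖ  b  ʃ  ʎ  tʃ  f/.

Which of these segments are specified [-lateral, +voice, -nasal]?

v, ɾ, r, w, ɟ, z, β, dz, ɣ, dʒ, ɖ, b

Checking each segment against [-lateral], [+voice], [-nasal]: /v/ (voiced labiodental fricative), /ɾ/ (alveolar tap), /r/ (alveolar trill), /w/ (labial-velar glide), /ɟ/ (voiced palatal stop), /z/ (voiced alveolar fricative), among others, satisfy every feature; every other segment in the inventory fails at least one.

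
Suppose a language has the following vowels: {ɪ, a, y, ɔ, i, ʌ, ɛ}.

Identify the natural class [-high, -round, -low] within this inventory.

ʌ, ɛ

Checking each segment against [-high], [-round], [-low]: /ʌ/ (mid back unrounded lax vowel), /ɛ/ (mid front unrounded lax vowel) satisfy every feature; every other segment in the inventory fails at least one.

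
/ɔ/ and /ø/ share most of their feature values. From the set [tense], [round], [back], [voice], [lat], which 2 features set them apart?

[back], [tense]

/ɔ/ (mid back rounded lax vowel) and /ø/ (mid front rounded tense vowel) agree on [+round], [+voice], [−lateral]. They differ on [back] (/ɔ/ [+], /ø/ [−]), [tense] (/ɔ/ [−], /ø/ [+]).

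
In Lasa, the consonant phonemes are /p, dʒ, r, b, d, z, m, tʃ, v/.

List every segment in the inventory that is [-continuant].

The feature [continuant] marks segments produced without complete oral closure. In this inventory /p, dʒ, b, d, m, tʃ/ lack that property, so they are [-continuant]; /r, z, v/ are [+continuant].

p, dʒ, b, d, m, tʃ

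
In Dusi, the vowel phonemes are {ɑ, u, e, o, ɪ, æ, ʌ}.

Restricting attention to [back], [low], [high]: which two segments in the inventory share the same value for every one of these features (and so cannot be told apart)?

Both /o/ and /ʌ/ are [+back], [-low], [-high]. Since the list omits [labial], [round] and [tense] — which do distinguish the mid back rounded tense vowel from the mid back unrounded lax vowel — this pair collapses; all other pairs remain distinct.

o, ʌ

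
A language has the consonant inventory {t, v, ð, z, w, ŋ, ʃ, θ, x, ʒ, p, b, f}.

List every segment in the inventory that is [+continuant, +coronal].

ð, z, ʃ, θ, ʒ

Checking each segment against [+continuant], [+coronal]: /ð/ (voiced dental fricative), /z/ (voiced alveolar fricative), /ʃ/ (voiceless postalveolar fricative), /θ/ (voiceless dental fricative), /ʒ/ (voiced postalveolar fricative) satisfy every feature; every other segment in the inventory fails at least one.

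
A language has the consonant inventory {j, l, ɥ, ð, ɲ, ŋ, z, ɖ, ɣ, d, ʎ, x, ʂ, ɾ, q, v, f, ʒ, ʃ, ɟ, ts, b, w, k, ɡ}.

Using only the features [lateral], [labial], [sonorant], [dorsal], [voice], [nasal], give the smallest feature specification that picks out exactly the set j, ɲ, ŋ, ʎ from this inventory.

/j, ɲ, ŋ, ʎ/ are all [+sonorant], [-labial], [+dorsal], and no other segment in the inventory matches all three values. Dropping any one of them over-generates: [-labial, +dorsal] alone would also admit /ɣ, x, q, ɟ, …/; [+sonorant, +dorsal] alone would also admit /ɥ, w/; [+sonorant, -labial] alone would also admit /l, ɾ/. No other combination of two listed features picks out exactly this set either, so fewer than three features will not do.

[+sonorant, -labial, +dorsal]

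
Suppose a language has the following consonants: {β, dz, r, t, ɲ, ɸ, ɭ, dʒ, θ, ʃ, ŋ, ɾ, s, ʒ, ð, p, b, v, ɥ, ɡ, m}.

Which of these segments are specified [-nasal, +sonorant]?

r, ɭ, ɾ, ɥ

Checking each segment against [-nasal], [+sonorant]: /r/ (alveolar trill), /ɭ/ (retroflex lateral approximant), /ɾ/ (alveolar tap), /ɥ/ (labial-palatal glide) satisfy every feature; every other segment in the inventory fails at least one.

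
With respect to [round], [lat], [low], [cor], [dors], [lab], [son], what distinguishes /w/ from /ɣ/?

[sonorant], [labial], [round]

The two segments share [−lateral], [−low], [−coronal], [+dorsal]. The only features from the list on which they differ: /w/ is [+sonorant] while /ɣ/ is [−sonorant]; /w/ is [+labial] while /ɣ/ is [−labial]; /w/ is [+round] while /ɣ/ is [−round].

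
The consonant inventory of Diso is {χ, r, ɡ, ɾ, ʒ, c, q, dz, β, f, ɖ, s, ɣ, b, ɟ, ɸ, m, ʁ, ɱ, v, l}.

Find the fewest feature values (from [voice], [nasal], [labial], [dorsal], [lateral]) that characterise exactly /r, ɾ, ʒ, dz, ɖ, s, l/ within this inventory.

[-labial, -dorsal]

Every target segment is [-labial], [-dorsal]; each remaining inventory member fails at least one of these. Each conjunct is needed — [-dorsal] alone would also admit /β, f, b, ɸ, …/; [-labial] alone would also admit /χ, ɡ, c, q, …/ — and no other single listed feature has exactly this extension, so two is the minimum.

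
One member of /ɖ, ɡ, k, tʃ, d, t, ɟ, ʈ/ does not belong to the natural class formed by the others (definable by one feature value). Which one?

[delayed release] (equivalently [strident]) groups all but one: /k, t, ɖ, ɟ, d, ʈ, ɡ/ share [−delayed release] while /tʃ/ (voiceless postalveolar affricate) alone is [+delayed release]. Removing any other segment would not leave a single-feature class that excludes it.

tʃ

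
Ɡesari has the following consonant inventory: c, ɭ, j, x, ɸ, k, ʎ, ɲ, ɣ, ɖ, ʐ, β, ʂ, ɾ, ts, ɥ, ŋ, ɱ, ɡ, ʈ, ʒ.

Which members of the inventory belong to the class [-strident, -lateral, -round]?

c, j, x, ɸ, k, ɲ, ɣ, ɖ, β, ɾ, ŋ, ɱ, ɡ, ʈ

Checking each segment against [-strident], [-lateral], [-round]: /c/ (voiceless palatal stop), /j/ (palatal glide), /x/ (voiceless velar fricative), /ɸ/ (voiceless bilabial fricative), /k/ (voiceless velar stop), /ɲ/ (palatal nasal), among others, satisfy every feature; every other segment in the inventory fails at least one.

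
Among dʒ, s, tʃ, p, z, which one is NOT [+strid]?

Every segment except /p/ is [+strident]. /p/ (voiceless bilabial stop) is [−strident], so it is the exception.

p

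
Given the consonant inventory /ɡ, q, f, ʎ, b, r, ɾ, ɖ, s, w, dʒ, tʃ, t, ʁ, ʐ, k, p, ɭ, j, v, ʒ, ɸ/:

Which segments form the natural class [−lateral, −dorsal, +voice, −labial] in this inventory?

First, the [−lateral] segments are /ɡ, q, f, b, r, ɾ, ɖ, s, w, dʒ, tʃ, t, ʁ, ʐ, k, p, j, v, ʒ, ɸ/.
Among these, [−dorsal] gives /f, b, r, ɾ, ɖ, s, dʒ, tʃ, t, ʐ, p, v, ʒ, ɸ/.
Among these, [+voice] gives /b, r, ɾ, ɖ, dʒ, ʐ, v, ʒ/.
Intersecting with [−labial] leaves /r, ɾ, ɖ, dʒ, ʐ, ʒ/.

r, ɾ, ɖ, dʒ, ʐ, ʒ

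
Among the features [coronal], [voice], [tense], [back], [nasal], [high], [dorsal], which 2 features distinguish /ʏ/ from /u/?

/ʏ/ is the high front rounded lax vowel and /u/ is the high back rounded tense vowel. Both are [−coronal], [+voice], [−nasal], [+high], [+dorsal]. /ʏ/ is [−back] while /u/ is [+back]; /ʏ/ is [−tense] while /u/ is [+tense], so the distinguishing features are [back], [tense].

[back], [tense]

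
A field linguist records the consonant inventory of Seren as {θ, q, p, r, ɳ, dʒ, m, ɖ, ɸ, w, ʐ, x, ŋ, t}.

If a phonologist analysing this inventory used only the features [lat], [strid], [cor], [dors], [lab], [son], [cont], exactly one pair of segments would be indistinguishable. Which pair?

Both /ɖ/ and /t/ are [−lateral], [−strident], [+coronal], [−dorsal], [−labial], [−sonorant], [−continuant]. Since the list omits [voice] and [anterior] — which do distinguish the voiced retroflex stop from the voiceless alveolar stop — this pair collapses; all other pairs remain distinct.

ɖ, t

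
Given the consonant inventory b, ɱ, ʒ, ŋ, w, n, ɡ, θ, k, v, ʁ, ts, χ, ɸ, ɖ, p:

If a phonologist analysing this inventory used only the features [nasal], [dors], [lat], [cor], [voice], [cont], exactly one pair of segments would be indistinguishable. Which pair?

/w/ (labial-velar glide) and /ʁ/ (voiced uvular fricative) are both [-nasal], [+dorsal], [-lateral], [-coronal], [+voice], [+continuant], so none of the listed features separates them. (They do differ in [labial], [round] and [high], which are not among the given features.) Every other pair in the inventory differs on at least one listed feature.

w, ʁ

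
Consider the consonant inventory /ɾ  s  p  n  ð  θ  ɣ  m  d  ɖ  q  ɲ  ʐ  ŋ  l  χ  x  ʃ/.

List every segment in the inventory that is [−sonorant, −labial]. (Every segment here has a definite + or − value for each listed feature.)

s, ð, θ, ɣ, d, ɖ, q, ʐ, χ, x, ʃ

The [−sonorant] segments are /s, p, ð, θ, ɣ, d, ɖ, q, ʐ, χ, x, ʃ/.
Of those, [−labial] leaves /s, ð, θ, ɣ, d, ɖ, q, ʐ, χ, x, ʃ/.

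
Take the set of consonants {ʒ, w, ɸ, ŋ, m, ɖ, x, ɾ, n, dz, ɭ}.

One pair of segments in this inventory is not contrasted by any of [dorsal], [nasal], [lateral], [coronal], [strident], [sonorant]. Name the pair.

On the given features, /dz/ and /ʒ/ have an identical profile: [-dorsal], [-nasal], [-lateral], [+coronal], [+strident], [-sonorant]. No other two segments in the inventory coincide on all 6 features. (They do differ in [continuant], [anterior] and [distributed], which are not among the given features.)

dz, ʒ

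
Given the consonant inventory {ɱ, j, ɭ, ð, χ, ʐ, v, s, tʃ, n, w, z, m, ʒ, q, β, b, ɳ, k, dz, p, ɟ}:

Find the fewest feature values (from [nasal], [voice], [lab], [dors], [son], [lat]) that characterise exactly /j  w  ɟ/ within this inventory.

[+voice, +dors]

Every target segment is [+voice], [+dorsal]; each remaining inventory member fails at least one of these. Each conjunct is needed — [+dorsal] alone would also admit /χ, q, k/; [+voice] alone would also admit /ɱ, ɭ, ð, ʐ, …/ — and no other single listed feature has exactly this extension, so two is the minimum.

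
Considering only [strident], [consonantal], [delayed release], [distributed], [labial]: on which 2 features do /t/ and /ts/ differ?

[strident], [delayed release]

/t/ (voiceless alveolar stop) and /ts/ (voiceless alveolar affricate) agree on [+consonantal], [−distributed], [−labial]. They differ on [strident] (/t/ [−], /ts/ [+]), [delayed release] (/t/ [−], /ts/ [+]).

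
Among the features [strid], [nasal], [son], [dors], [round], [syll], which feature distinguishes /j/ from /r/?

/j/ is the palatal glide and /r/ is the alveolar trill. Both are [-strident], [-nasal], [+sonorant], [-round], [-syllabic]. /j/ is [+dorsal] while /r/ is [-dorsal], so the distinguishing feature is [dorsal].

[dorsal]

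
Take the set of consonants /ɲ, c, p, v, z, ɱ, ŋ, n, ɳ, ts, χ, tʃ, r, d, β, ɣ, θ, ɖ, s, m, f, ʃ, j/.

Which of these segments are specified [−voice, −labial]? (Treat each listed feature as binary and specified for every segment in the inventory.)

Eliminate segments failing any feature: /ɲ, v, z, ɱ, ŋ, n, ɳ, r, d, β, ɣ, ɖ, m, j/ are [+voice]; /p, f/ are [+labial]. The remaining /c, ts, χ, tʃ, θ, s, ʃ/ satisfy [−voice], [−labial].

c, ts, χ, tʃ, θ, s, ʃ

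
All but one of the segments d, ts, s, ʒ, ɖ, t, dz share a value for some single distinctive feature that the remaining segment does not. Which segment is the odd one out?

ʒ

[distributed] groups all but one: /ts, ɖ, d, dz, s, t/ share [−distributed] while /ʒ/ (voiced postalveolar fricative) alone is [+distributed]. Removing any other segment would not leave a single-feature class that excludes it.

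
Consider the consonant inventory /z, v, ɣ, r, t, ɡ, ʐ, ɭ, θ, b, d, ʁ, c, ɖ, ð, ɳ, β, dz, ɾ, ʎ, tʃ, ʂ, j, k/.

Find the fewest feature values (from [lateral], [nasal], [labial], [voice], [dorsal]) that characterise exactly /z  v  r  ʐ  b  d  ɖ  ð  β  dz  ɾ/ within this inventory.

The class [+voice], [−nasal], [−lateral], [−dorsal] has exactly /z, v, r, ʐ, b, d, ɖ, ð, β, dz, ɾ/ as its extension in this inventory. No smaller conjunction from the listed features achieves this: [−nasal, −lateral, −dorsal] alone would also admit /t, θ, tʃ, ʂ/; [+voice, −lateral, −dorsal] alone would also admit /ɳ/; [+voice, −nasal, −dorsal] alone would also admit /ɭ/; [+voice, −nasal, −lateral] alone would also admit /ɣ, ɡ, ʁ, j/; and checking the remaining three-feature bundles turns up none with this extension.

[+voice, −nasal, −lateral, −dorsal]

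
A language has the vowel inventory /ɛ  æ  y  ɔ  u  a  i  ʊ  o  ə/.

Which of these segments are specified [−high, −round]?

Among the inventory, the [−high] segments are /ɛ, æ, ɔ, a, o, ə/.
Among these, [−round] leaves /ɛ, æ, a, ə/.

ɛ, æ, a, ə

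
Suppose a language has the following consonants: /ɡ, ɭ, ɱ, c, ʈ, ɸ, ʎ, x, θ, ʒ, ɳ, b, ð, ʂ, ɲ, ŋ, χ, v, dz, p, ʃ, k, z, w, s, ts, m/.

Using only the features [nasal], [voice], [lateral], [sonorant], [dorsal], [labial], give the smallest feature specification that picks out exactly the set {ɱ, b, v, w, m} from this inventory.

[+voice, +labial]

The class [+voice], [+labial] has exactly /ɱ, b, v, w, m/ as its extension in this inventory. No smaller conjunction from the listed features achieves this: [+labial] alone would also admit /ɸ, p/; [+voice] alone would also admit /ɡ, ɭ, ʎ, ʒ, …/; and checking the remaining single features turns up none with this extension.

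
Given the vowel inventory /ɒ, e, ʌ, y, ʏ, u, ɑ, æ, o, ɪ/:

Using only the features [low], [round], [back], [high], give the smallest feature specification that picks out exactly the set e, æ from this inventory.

[-high, -back]

/e, æ/ are all [-high], [-back], and no other segment in the inventory matches both values. Dropping any one of them over-generates: [-back] alone would also admit /y, ʏ, ɪ/; [-high] alone would also admit /ɒ, ʌ, ɑ, o/. No other single listed feature picks out exactly this set either, so fewer than two features will not do.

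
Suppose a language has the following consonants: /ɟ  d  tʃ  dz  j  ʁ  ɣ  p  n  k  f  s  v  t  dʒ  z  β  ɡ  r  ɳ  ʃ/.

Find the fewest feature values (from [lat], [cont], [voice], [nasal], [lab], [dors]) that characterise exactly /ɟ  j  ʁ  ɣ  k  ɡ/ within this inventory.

[+dors]

/ɟ, j, ʁ, ɣ, k, ɡ/ are exactly the [+dorsal] segments in the inventory, so a single feature suffices.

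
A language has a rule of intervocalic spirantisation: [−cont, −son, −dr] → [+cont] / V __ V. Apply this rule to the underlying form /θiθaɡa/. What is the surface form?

Only /ɡ/ occurs between two vowels (/a/ __ /a/) and matches the structural description. It is a voiced velar stop, so [−cont, −son, −dr] holds; changing it to [+continuant] with all other features held fixed yields /ɣ/ (voiced velar fricative). No other segment meets both the structural description and the environment, so the output is [θiθaɣa].

[θiθaɣa]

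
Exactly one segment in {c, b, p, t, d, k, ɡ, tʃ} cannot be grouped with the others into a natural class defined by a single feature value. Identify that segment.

/d, k, c, ɡ, p, t, b/ are all [−delayed release], but /tʃ/ (voiceless postalveolar affricate) is [+delayed release]. No other single segment can be removed to leave a set sharing one feature value that the removed segment lacks, so /tʃ/ is the odd one out.

tʃ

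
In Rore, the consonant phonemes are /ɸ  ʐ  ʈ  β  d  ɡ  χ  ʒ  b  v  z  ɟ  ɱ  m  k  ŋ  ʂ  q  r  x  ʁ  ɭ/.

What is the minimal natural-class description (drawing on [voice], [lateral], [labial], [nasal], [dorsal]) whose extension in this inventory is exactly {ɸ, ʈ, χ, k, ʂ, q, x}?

[−voice]

The target set is precisely the extension of [−voice] in this inventory.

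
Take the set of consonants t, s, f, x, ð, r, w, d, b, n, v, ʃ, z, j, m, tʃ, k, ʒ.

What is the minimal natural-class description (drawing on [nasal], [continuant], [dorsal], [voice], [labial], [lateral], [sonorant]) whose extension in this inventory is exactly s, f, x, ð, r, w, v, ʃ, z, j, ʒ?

The target set is precisely the extension of [+continuant] in this inventory.

[+continuant]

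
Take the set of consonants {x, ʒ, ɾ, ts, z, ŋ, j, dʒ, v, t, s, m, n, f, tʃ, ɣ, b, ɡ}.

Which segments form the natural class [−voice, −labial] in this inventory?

Checking each segment against [−voice], [−labial]: /x/ (voiceless velar fricative), /ts/ (voiceless alveolar affricate), /t/ (voiceless alveolar stop), /s/ (voiceless alveolar fricative), /tʃ/ (voiceless postalveolar affricate) satisfy every feature; every other segment in the inventory fails at least one.

x, ts, t, s, tʃ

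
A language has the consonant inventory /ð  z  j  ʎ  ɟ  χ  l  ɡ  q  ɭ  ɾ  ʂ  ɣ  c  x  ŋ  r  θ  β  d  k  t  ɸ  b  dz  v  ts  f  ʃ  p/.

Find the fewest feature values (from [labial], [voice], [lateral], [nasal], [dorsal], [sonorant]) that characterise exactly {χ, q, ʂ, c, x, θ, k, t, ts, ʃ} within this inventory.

[−voice, −labial]

The class [−voice], [−labial] has exactly /χ, q, ʂ, c, x, θ, k, t, ts, ʃ/ as its extension in this inventory. No smaller conjunction from the listed features achieves this: [−labial] alone would also admit /ð, z, j, ʎ, …/; [−voice] alone would also admit /ɸ, f, p/; and checking the remaining single features turns up none with this extension.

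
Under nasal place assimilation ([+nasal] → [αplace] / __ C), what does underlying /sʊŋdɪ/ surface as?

In /sʊŋdɪ/, the nasal /ŋ/ precedes /d/, which is [+coronal]. The nasal assimilates in place, becoming the [+coronal] nasal /n/. The surface form is [sʊndɪ].

[sʊndɪ]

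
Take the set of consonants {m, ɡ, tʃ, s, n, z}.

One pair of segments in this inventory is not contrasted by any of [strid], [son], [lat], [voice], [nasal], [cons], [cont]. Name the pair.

Both /n/ and /m/ are [−strident], [+sonorant], [−lateral], [+voice], [+nasal], [+consonantal], [−continuant]. Since the list omits [labial] and [coronal] — which do distinguish the alveolar nasal from the bilabial nasal — this pair collapses; all other pairs remain distinct.

n, m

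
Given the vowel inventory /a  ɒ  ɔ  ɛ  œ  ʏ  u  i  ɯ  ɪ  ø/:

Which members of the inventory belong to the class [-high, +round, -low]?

First, the [-high] segments are /a, ɒ, ɔ, ɛ, œ, ø/.
Of those, [+round] gives /ɒ, ɔ, œ, ø/.
Among these, [-low] leaves /ɔ, œ, ø/.

ɔ, œ, ø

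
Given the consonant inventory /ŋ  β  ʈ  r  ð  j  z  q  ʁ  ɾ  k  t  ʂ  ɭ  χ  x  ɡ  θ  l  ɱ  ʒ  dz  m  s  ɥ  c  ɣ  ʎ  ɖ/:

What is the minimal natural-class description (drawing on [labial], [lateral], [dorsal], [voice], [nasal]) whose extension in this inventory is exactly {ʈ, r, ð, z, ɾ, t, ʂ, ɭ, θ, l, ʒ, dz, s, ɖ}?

[-labial, -dorsal]

/ʈ, r, ð, z, ɾ, t, ʂ, ɭ, θ, l, ʒ, dz, s, ɖ/ are all [-labial], [-dorsal], and no other segment in the inventory matches both values. Dropping any one of them over-generates: [-dorsal] alone would also admit /β, ɱ, m/; [-labial] alone would also admit /ŋ, j, q, ʁ, …/. No other single listed feature picks out exactly this set either, so fewer than two features will not do.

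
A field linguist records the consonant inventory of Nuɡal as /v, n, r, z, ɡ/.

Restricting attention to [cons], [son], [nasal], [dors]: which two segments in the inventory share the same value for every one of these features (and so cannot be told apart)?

v, z

Both /v/ and /z/ are [+consonantal], [-sonorant], [-nasal], [-dorsal]. Since the list omits [labial] and [coronal] — which do distinguish the voiced labiodental fricative from the voiced alveolar fricative — this pair collapses; all other pairs remain distinct.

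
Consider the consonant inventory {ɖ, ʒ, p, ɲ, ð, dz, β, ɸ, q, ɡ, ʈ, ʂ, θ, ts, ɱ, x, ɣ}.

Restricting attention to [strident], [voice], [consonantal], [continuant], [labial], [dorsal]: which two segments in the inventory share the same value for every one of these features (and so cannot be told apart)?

/ɲ/ (palatal nasal) and /ɡ/ (voiced velar stop) are both [−strident], [+voice], [+consonantal], [−continuant], [−labial], [+dorsal], so none of the listed features separates them. (They do differ in [sonorant], [nasal] and [back], which are not among the given features.) Every other pair in the inventory differs on at least one listed feature.

ɲ, ɡ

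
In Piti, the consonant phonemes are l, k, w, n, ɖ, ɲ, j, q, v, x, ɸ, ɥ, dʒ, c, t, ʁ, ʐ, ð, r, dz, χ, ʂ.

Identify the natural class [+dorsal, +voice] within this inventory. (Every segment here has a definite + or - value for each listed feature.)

The [+dorsal] segments are /k, w, ɲ, j, q, x, ɥ, c, ʁ, χ/.
Of those, [+voice] leaves /w, ɲ, j, ɥ, ʁ/.

w, ɲ, j, ɥ, ʁ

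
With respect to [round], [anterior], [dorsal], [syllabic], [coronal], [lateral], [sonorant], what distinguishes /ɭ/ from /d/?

/ɭ/ (retroflex lateral approximant) and /d/ (voiced alveolar stop) agree on [−round], [−dorsal], [−syllabic], [+coronal]. They differ on [sonorant] (/ɭ/ [+], /d/ [−]), [lateral] (/ɭ/ [+], /d/ [−]), [anterior] (/ɭ/ [−], /d/ [+]).

[sonorant], [lateral], [anterior]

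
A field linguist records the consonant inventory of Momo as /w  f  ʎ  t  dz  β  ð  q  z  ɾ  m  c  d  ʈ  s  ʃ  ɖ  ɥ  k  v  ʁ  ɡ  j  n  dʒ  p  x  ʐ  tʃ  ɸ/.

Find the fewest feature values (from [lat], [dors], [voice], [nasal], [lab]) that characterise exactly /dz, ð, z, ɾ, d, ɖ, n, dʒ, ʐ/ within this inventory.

[+voice, −lab, −dors]

/dz, ð, z, ɾ, d, ɖ, n, dʒ, ʐ/ are all [+voice], [−labial], [−dorsal], and no other segment in the inventory matches all three values. Dropping any one of them over-generates: [−labial, −dorsal] alone would also admit /t, ʈ, s, ʃ, …/; [+voice, −dorsal] alone would also admit /β, m, v/; [+voice, −labial] alone would also admit /ʎ, ʁ, ɡ, j/. No other combination of two listed features picks out exactly this set either, so fewer than three features will not do.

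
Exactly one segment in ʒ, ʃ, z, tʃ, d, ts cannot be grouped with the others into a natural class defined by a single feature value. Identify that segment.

[strident] groups all but one: /ʒ, z, ts, ʃ, tʃ/ share [+strident] while /d/ (voiced alveolar stop) alone is [−strident]. Removing any other segment would not leave a single-feature class that excludes it.

d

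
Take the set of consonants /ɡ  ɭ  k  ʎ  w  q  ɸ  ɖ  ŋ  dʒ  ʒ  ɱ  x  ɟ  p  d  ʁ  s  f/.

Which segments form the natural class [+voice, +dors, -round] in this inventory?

ɡ, ʎ, ŋ, ɟ, ʁ

Checking each segment against [+voice], [+dorsal], [-round]: /ɡ/ (voiced velar stop), /ʎ/ (palatal lateral approximant), /ŋ/ (velar nasal), /ɟ/ (voiced palatal stop), /ʁ/ (voiced uvular fricative) satisfy every feature; every other segment in the inventory fails at least one.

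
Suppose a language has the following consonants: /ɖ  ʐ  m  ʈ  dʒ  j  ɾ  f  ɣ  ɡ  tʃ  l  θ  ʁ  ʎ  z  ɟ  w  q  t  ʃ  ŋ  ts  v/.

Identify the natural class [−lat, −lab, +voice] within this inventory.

Checking each segment against [−lateral], [−labial], [+voice]: /ɖ/ (voiced retroflex stop), /ʐ/ (voiced retroflex fricative), /dʒ/ (voiced postalveolar affricate), /j/ (palatal glide), /ɾ/ (alveolar tap), /ɣ/ (voiced velar fricative), among others, satisfy every feature; every other segment in the inventory fails at least one.

ɖ, ʐ, dʒ, j, ɾ, ɣ, ɡ, ʁ, z, ɟ, ŋ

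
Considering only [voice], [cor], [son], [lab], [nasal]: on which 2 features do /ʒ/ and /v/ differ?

[labial], [coronal]

/ʒ/ is the voiced postalveolar fricative and /v/ is the voiced labiodental fricative. Both are [+voice], [−sonorant], [−nasal]. /ʒ/ is [−labial] while /v/ is [+labial]; /ʒ/ is [+coronal] while /v/ is [−coronal], so the distinguishing features are [labial], [coronal].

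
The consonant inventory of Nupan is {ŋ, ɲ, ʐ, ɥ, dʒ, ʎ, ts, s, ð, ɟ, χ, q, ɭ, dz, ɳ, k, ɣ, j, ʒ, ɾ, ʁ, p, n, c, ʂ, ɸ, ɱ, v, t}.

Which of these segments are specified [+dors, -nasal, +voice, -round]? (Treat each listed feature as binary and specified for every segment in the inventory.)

Checking each segment against [+dorsal], [-nasal], [+voice], [-round]: /ʎ/ (palatal lateral approximant), /ɟ/ (voiced palatal stop), /ɣ/ (voiced velar fricative), /j/ (palatal glide), /ʁ/ (voiced uvular fricative) satisfy every feature; every other segment in the inventory fails at least one.

ʎ, ɟ, ɣ, j, ʁ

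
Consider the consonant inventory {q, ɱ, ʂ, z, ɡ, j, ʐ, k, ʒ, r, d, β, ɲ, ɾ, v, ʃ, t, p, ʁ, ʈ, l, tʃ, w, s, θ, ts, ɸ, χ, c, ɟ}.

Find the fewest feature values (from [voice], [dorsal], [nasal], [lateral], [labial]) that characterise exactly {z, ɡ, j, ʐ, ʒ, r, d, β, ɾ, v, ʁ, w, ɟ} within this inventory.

[+voice, −nasal, −lateral]

/z, ɡ, j, ʐ, ʒ, r, d, β, ɾ, v, ʁ, w, ɟ/ are all [+voice], [−nasal], [−lateral], and no other segment in the inventory matches all three values. Dropping any one of them over-generates: [−nasal, −lateral] alone would also admit /q, ʂ, k, ʃ, …/; [+voice, −lateral] alone would also admit /ɱ, ɲ/; [+voice, −nasal] alone would also admit /l/. No other combination of two listed features picks out exactly this set either, so fewer than three features will not do.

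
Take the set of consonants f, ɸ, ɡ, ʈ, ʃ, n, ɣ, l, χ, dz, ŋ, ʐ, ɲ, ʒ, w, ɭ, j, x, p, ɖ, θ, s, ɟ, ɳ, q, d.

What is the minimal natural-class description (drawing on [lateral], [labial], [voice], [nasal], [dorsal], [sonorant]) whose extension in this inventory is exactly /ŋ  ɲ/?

/ŋ, ɲ/ are all [+nasal], [+dorsal], and no other segment in the inventory matches both values. Dropping any one of them over-generates: [+dorsal] alone would also admit /ɡ, ɣ, χ, w, …/; [+nasal] alone would also admit /n, ɳ/. No other single listed feature picks out exactly this set either, so fewer than two features will not do.

[+nasal, +dorsal]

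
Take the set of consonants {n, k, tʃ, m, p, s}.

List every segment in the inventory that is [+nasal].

The [+nasal] segments here are /n, m/; the remaining /k, tʃ, p, s/ are [−nasal].

n, m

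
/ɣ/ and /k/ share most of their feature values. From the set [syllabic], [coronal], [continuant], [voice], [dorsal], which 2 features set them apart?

/ɣ/ is the voiced velar fricative and /k/ is the voiceless velar stop. Both are [−syllabic], [−coronal], [+dorsal]. /ɣ/ is [+voice] while /k/ is [−voice]; /ɣ/ is [+continuant] while /k/ is [−continuant], so the distinguishing features are [voice], [continuant].

[voice], [continuant]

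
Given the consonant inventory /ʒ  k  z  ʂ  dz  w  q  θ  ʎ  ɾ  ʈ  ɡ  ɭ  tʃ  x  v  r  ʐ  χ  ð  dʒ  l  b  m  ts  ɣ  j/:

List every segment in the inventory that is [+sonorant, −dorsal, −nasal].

ɾ, ɭ, r, l

First, the [+sonorant] segments are /w, ʎ, ɾ, ɭ, r, l, m, j/.
Among these, [−dorsal] gives /ɾ, ɭ, r, l, m/.
Of those, [−nasal] leaves /ɾ, ɭ, r, l/.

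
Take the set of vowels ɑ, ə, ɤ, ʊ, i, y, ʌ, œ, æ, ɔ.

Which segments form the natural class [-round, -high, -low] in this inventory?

First, the [-round] segments are /ɑ, ə, ɤ, i, ʌ, æ/.
Within that set, [-high] gives /ɑ, ə, ɤ, ʌ, æ/.
Then [-low] leaves /ə, ɤ, ʌ/.

ə, ɤ, ʌ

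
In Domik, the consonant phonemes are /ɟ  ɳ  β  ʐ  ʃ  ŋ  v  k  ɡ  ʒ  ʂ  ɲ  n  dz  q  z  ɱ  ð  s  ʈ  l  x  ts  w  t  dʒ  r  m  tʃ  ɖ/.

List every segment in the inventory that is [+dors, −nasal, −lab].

Eliminate segments failing any feature: /ɳ, β, ʐ, ʃ, v, ʒ, ʂ, n, dz, z, ɱ, ð, s, ʈ, l, ts, t, dʒ, r, m, tʃ, ɖ/ are [−dorsal]; /ŋ, ɲ/ are [+nasal]; /w/ is [+labial]. The remaining /ɟ, k, ɡ, q, x/ satisfy [+dorsal], [−nasal], [−labial].

ɟ, k, ɡ, q, x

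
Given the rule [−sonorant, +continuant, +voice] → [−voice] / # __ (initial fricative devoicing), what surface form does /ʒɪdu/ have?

/ʒ/ satisfies [−sonorant, +continuant, +voice] and sits in # __. The [−voice] counterpart of the voiced postalveolar fricative is /ʃ/. Other segments in /ʒɪdu/ either fail the structural description or are not in the environment, so the surface form is [ʃɪdu].

[ʃɪdu]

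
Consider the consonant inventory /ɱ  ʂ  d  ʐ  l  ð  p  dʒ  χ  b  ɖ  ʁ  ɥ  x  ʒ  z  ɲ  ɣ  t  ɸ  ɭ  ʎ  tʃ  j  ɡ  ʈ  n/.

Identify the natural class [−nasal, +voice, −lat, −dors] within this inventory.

d, ʐ, ð, dʒ, b, ɖ, ʒ, z

Checking each segment against [−nasal], [+voice], [−lateral], [−dorsal]: /d/ (voiced alveolar stop), /ʐ/ (voiced retroflex fricative), /ð/ (voiced dental fricative), /dʒ/ (voiced postalveolar affricate), /b/ (voiced bilabial stop), /ɖ/ (voiced retroflex stop), among others, satisfy every feature; every other segment in the inventory fails at least one.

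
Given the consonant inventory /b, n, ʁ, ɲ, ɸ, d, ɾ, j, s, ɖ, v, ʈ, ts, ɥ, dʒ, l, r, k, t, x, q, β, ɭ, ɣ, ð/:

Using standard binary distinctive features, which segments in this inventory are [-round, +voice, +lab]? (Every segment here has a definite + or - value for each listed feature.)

Eliminate segments failing any feature: /n, ʁ, ɲ, d, ɾ, j, ɖ, dʒ, l, r, ɭ, ɣ, ð/ are [-labial]; /ɸ, s, ʈ, ts, k, t, x, q/ are [-voice]; /ɥ/ is [+round]. The remaining /b, v, β/ satisfy [-round], [+voice], [+labial].

b, v, β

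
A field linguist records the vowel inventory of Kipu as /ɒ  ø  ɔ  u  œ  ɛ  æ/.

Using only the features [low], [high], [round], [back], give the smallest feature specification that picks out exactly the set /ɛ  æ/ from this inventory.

[−round]

Every target segment is [−round] and no other inventory member is, so one feature is enough.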